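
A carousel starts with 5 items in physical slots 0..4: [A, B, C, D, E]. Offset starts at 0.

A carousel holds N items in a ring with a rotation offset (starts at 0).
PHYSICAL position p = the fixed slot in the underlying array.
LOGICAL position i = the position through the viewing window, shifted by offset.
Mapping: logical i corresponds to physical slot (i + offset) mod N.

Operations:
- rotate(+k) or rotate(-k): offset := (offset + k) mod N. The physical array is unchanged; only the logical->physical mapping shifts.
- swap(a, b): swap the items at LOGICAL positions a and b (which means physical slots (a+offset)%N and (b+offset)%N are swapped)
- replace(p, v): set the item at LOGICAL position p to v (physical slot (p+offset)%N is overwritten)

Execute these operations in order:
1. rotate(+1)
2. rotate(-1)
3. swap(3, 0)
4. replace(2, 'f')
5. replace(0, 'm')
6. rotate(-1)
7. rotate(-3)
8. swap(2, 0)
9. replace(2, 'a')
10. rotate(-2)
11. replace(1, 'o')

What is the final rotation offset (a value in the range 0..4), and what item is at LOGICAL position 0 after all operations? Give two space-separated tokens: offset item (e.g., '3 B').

Answer: 4 E

Derivation:
After op 1 (rotate(+1)): offset=1, physical=[A,B,C,D,E], logical=[B,C,D,E,A]
After op 2 (rotate(-1)): offset=0, physical=[A,B,C,D,E], logical=[A,B,C,D,E]
After op 3 (swap(3, 0)): offset=0, physical=[D,B,C,A,E], logical=[D,B,C,A,E]
After op 4 (replace(2, 'f')): offset=0, physical=[D,B,f,A,E], logical=[D,B,f,A,E]
After op 5 (replace(0, 'm')): offset=0, physical=[m,B,f,A,E], logical=[m,B,f,A,E]
After op 6 (rotate(-1)): offset=4, physical=[m,B,f,A,E], logical=[E,m,B,f,A]
After op 7 (rotate(-3)): offset=1, physical=[m,B,f,A,E], logical=[B,f,A,E,m]
After op 8 (swap(2, 0)): offset=1, physical=[m,A,f,B,E], logical=[A,f,B,E,m]
After op 9 (replace(2, 'a')): offset=1, physical=[m,A,f,a,E], logical=[A,f,a,E,m]
After op 10 (rotate(-2)): offset=4, physical=[m,A,f,a,E], logical=[E,m,A,f,a]
After op 11 (replace(1, 'o')): offset=4, physical=[o,A,f,a,E], logical=[E,o,A,f,a]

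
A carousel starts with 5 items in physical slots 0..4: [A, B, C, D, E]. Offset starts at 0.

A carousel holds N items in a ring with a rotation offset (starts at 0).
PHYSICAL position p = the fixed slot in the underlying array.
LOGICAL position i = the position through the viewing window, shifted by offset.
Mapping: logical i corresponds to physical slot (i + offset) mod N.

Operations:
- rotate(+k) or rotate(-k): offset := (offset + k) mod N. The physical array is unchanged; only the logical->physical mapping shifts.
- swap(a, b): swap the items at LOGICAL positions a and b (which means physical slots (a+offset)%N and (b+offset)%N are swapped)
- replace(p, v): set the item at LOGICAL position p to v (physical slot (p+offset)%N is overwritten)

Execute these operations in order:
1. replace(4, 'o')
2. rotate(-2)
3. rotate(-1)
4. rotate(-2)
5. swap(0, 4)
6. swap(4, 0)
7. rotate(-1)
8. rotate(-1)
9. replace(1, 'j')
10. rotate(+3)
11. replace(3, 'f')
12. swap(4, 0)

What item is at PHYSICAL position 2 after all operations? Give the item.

After op 1 (replace(4, 'o')): offset=0, physical=[A,B,C,D,o], logical=[A,B,C,D,o]
After op 2 (rotate(-2)): offset=3, physical=[A,B,C,D,o], logical=[D,o,A,B,C]
After op 3 (rotate(-1)): offset=2, physical=[A,B,C,D,o], logical=[C,D,o,A,B]
After op 4 (rotate(-2)): offset=0, physical=[A,B,C,D,o], logical=[A,B,C,D,o]
After op 5 (swap(0, 4)): offset=0, physical=[o,B,C,D,A], logical=[o,B,C,D,A]
After op 6 (swap(4, 0)): offset=0, physical=[A,B,C,D,o], logical=[A,B,C,D,o]
After op 7 (rotate(-1)): offset=4, physical=[A,B,C,D,o], logical=[o,A,B,C,D]
After op 8 (rotate(-1)): offset=3, physical=[A,B,C,D,o], logical=[D,o,A,B,C]
After op 9 (replace(1, 'j')): offset=3, physical=[A,B,C,D,j], logical=[D,j,A,B,C]
After op 10 (rotate(+3)): offset=1, physical=[A,B,C,D,j], logical=[B,C,D,j,A]
After op 11 (replace(3, 'f')): offset=1, physical=[A,B,C,D,f], logical=[B,C,D,f,A]
After op 12 (swap(4, 0)): offset=1, physical=[B,A,C,D,f], logical=[A,C,D,f,B]

Answer: C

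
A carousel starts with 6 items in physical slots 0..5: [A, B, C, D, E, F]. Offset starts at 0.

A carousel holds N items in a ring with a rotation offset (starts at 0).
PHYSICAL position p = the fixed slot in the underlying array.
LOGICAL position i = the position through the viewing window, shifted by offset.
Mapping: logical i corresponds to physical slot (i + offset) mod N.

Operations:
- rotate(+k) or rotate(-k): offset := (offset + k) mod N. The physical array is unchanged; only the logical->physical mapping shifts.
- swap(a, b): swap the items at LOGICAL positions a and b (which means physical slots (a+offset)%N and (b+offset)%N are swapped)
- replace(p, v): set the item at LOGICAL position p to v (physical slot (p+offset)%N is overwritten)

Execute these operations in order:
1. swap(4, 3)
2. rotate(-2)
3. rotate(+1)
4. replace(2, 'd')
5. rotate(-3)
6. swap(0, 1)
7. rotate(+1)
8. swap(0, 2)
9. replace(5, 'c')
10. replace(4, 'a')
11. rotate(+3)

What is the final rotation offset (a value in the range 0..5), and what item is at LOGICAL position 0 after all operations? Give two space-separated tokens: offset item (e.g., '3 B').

After op 1 (swap(4, 3)): offset=0, physical=[A,B,C,E,D,F], logical=[A,B,C,E,D,F]
After op 2 (rotate(-2)): offset=4, physical=[A,B,C,E,D,F], logical=[D,F,A,B,C,E]
After op 3 (rotate(+1)): offset=5, physical=[A,B,C,E,D,F], logical=[F,A,B,C,E,D]
After op 4 (replace(2, 'd')): offset=5, physical=[A,d,C,E,D,F], logical=[F,A,d,C,E,D]
After op 5 (rotate(-3)): offset=2, physical=[A,d,C,E,D,F], logical=[C,E,D,F,A,d]
After op 6 (swap(0, 1)): offset=2, physical=[A,d,E,C,D,F], logical=[E,C,D,F,A,d]
After op 7 (rotate(+1)): offset=3, physical=[A,d,E,C,D,F], logical=[C,D,F,A,d,E]
After op 8 (swap(0, 2)): offset=3, physical=[A,d,E,F,D,C], logical=[F,D,C,A,d,E]
After op 9 (replace(5, 'c')): offset=3, physical=[A,d,c,F,D,C], logical=[F,D,C,A,d,c]
After op 10 (replace(4, 'a')): offset=3, physical=[A,a,c,F,D,C], logical=[F,D,C,A,a,c]
After op 11 (rotate(+3)): offset=0, physical=[A,a,c,F,D,C], logical=[A,a,c,F,D,C]

Answer: 0 A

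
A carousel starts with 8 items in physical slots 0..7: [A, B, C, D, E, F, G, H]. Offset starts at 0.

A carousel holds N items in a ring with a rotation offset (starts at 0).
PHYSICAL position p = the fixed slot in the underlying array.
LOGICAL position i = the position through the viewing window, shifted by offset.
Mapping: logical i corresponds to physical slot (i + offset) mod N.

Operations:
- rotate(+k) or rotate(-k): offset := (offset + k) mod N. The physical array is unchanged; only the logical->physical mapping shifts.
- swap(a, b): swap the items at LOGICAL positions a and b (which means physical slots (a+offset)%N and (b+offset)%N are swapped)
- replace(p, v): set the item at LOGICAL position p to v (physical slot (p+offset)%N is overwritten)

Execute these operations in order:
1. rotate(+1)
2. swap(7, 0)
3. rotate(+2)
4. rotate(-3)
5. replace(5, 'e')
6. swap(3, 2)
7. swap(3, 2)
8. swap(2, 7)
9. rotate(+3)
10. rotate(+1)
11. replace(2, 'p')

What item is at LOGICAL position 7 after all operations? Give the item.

Answer: D

Derivation:
After op 1 (rotate(+1)): offset=1, physical=[A,B,C,D,E,F,G,H], logical=[B,C,D,E,F,G,H,A]
After op 2 (swap(7, 0)): offset=1, physical=[B,A,C,D,E,F,G,H], logical=[A,C,D,E,F,G,H,B]
After op 3 (rotate(+2)): offset=3, physical=[B,A,C,D,E,F,G,H], logical=[D,E,F,G,H,B,A,C]
After op 4 (rotate(-3)): offset=0, physical=[B,A,C,D,E,F,G,H], logical=[B,A,C,D,E,F,G,H]
After op 5 (replace(5, 'e')): offset=0, physical=[B,A,C,D,E,e,G,H], logical=[B,A,C,D,E,e,G,H]
After op 6 (swap(3, 2)): offset=0, physical=[B,A,D,C,E,e,G,H], logical=[B,A,D,C,E,e,G,H]
After op 7 (swap(3, 2)): offset=0, physical=[B,A,C,D,E,e,G,H], logical=[B,A,C,D,E,e,G,H]
After op 8 (swap(2, 7)): offset=0, physical=[B,A,H,D,E,e,G,C], logical=[B,A,H,D,E,e,G,C]
After op 9 (rotate(+3)): offset=3, physical=[B,A,H,D,E,e,G,C], logical=[D,E,e,G,C,B,A,H]
After op 10 (rotate(+1)): offset=4, physical=[B,A,H,D,E,e,G,C], logical=[E,e,G,C,B,A,H,D]
After op 11 (replace(2, 'p')): offset=4, physical=[B,A,H,D,E,e,p,C], logical=[E,e,p,C,B,A,H,D]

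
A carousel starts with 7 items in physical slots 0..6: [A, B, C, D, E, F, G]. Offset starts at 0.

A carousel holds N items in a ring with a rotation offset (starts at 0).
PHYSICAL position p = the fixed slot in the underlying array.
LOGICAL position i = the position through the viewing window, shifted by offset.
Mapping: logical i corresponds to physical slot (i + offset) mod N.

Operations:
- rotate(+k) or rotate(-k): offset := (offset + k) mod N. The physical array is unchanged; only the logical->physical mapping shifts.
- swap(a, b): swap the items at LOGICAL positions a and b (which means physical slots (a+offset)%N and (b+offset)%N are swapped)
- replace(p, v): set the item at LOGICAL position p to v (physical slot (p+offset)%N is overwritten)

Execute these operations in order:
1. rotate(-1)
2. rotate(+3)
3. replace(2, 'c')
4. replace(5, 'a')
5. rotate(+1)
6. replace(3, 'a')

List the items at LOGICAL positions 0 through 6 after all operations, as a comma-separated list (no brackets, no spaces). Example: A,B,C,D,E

After op 1 (rotate(-1)): offset=6, physical=[A,B,C,D,E,F,G], logical=[G,A,B,C,D,E,F]
After op 2 (rotate(+3)): offset=2, physical=[A,B,C,D,E,F,G], logical=[C,D,E,F,G,A,B]
After op 3 (replace(2, 'c')): offset=2, physical=[A,B,C,D,c,F,G], logical=[C,D,c,F,G,A,B]
After op 4 (replace(5, 'a')): offset=2, physical=[a,B,C,D,c,F,G], logical=[C,D,c,F,G,a,B]
After op 5 (rotate(+1)): offset=3, physical=[a,B,C,D,c,F,G], logical=[D,c,F,G,a,B,C]
After op 6 (replace(3, 'a')): offset=3, physical=[a,B,C,D,c,F,a], logical=[D,c,F,a,a,B,C]

Answer: D,c,F,a,a,B,C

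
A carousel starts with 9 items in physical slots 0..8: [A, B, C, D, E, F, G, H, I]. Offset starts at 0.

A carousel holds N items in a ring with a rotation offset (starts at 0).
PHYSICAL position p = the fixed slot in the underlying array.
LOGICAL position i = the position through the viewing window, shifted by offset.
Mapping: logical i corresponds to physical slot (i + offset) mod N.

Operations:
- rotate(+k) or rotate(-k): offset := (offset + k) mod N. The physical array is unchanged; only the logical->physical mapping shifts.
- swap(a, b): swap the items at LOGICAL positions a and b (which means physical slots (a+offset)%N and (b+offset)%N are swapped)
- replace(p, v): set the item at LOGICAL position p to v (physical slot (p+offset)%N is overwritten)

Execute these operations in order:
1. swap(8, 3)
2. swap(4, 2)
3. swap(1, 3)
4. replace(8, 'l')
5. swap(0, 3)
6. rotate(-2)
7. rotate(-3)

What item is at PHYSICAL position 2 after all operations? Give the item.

Answer: E

Derivation:
After op 1 (swap(8, 3)): offset=0, physical=[A,B,C,I,E,F,G,H,D], logical=[A,B,C,I,E,F,G,H,D]
After op 2 (swap(4, 2)): offset=0, physical=[A,B,E,I,C,F,G,H,D], logical=[A,B,E,I,C,F,G,H,D]
After op 3 (swap(1, 3)): offset=0, physical=[A,I,E,B,C,F,G,H,D], logical=[A,I,E,B,C,F,G,H,D]
After op 4 (replace(8, 'l')): offset=0, physical=[A,I,E,B,C,F,G,H,l], logical=[A,I,E,B,C,F,G,H,l]
After op 5 (swap(0, 3)): offset=0, physical=[B,I,E,A,C,F,G,H,l], logical=[B,I,E,A,C,F,G,H,l]
After op 6 (rotate(-2)): offset=7, physical=[B,I,E,A,C,F,G,H,l], logical=[H,l,B,I,E,A,C,F,G]
After op 7 (rotate(-3)): offset=4, physical=[B,I,E,A,C,F,G,H,l], logical=[C,F,G,H,l,B,I,E,A]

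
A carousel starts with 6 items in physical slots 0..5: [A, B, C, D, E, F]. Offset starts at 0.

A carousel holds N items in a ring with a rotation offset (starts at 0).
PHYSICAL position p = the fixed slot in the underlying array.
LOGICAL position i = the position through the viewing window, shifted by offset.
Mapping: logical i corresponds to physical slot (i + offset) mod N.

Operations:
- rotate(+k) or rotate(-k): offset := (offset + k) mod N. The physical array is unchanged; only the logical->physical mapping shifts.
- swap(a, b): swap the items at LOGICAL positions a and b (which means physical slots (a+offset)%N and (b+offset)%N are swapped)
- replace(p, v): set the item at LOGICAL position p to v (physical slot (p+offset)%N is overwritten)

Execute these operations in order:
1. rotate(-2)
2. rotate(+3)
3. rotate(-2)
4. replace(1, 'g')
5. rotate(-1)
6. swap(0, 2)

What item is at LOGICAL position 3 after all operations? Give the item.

Answer: B

Derivation:
After op 1 (rotate(-2)): offset=4, physical=[A,B,C,D,E,F], logical=[E,F,A,B,C,D]
After op 2 (rotate(+3)): offset=1, physical=[A,B,C,D,E,F], logical=[B,C,D,E,F,A]
After op 3 (rotate(-2)): offset=5, physical=[A,B,C,D,E,F], logical=[F,A,B,C,D,E]
After op 4 (replace(1, 'g')): offset=5, physical=[g,B,C,D,E,F], logical=[F,g,B,C,D,E]
After op 5 (rotate(-1)): offset=4, physical=[g,B,C,D,E,F], logical=[E,F,g,B,C,D]
After op 6 (swap(0, 2)): offset=4, physical=[E,B,C,D,g,F], logical=[g,F,E,B,C,D]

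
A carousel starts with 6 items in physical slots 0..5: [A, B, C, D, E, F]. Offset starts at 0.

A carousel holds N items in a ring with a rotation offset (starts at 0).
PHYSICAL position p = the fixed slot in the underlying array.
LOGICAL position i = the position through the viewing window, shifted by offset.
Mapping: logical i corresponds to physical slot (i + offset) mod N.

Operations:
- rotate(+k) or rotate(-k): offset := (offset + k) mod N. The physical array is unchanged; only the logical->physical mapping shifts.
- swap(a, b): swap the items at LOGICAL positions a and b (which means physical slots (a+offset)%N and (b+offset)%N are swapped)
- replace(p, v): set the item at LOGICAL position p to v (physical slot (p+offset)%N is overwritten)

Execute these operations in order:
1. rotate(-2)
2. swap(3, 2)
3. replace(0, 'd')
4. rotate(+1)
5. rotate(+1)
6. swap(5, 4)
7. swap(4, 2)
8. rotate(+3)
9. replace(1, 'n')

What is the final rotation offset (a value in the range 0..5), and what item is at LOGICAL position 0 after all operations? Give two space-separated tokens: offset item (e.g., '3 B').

Answer: 3 D

Derivation:
After op 1 (rotate(-2)): offset=4, physical=[A,B,C,D,E,F], logical=[E,F,A,B,C,D]
After op 2 (swap(3, 2)): offset=4, physical=[B,A,C,D,E,F], logical=[E,F,B,A,C,D]
After op 3 (replace(0, 'd')): offset=4, physical=[B,A,C,D,d,F], logical=[d,F,B,A,C,D]
After op 4 (rotate(+1)): offset=5, physical=[B,A,C,D,d,F], logical=[F,B,A,C,D,d]
After op 5 (rotate(+1)): offset=0, physical=[B,A,C,D,d,F], logical=[B,A,C,D,d,F]
After op 6 (swap(5, 4)): offset=0, physical=[B,A,C,D,F,d], logical=[B,A,C,D,F,d]
After op 7 (swap(4, 2)): offset=0, physical=[B,A,F,D,C,d], logical=[B,A,F,D,C,d]
After op 8 (rotate(+3)): offset=3, physical=[B,A,F,D,C,d], logical=[D,C,d,B,A,F]
After op 9 (replace(1, 'n')): offset=3, physical=[B,A,F,D,n,d], logical=[D,n,d,B,A,F]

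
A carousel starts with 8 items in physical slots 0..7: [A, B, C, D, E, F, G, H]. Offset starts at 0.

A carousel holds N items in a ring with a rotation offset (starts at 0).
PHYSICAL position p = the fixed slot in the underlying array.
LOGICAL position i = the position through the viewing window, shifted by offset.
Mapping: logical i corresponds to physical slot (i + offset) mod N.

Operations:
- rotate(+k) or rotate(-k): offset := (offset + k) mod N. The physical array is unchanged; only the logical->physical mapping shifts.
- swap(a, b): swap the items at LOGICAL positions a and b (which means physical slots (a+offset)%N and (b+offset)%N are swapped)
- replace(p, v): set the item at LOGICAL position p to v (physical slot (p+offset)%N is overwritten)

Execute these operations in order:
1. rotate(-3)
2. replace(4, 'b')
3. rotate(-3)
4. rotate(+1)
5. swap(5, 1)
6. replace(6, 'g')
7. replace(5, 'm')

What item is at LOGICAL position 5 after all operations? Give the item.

Answer: m

Derivation:
After op 1 (rotate(-3)): offset=5, physical=[A,B,C,D,E,F,G,H], logical=[F,G,H,A,B,C,D,E]
After op 2 (replace(4, 'b')): offset=5, physical=[A,b,C,D,E,F,G,H], logical=[F,G,H,A,b,C,D,E]
After op 3 (rotate(-3)): offset=2, physical=[A,b,C,D,E,F,G,H], logical=[C,D,E,F,G,H,A,b]
After op 4 (rotate(+1)): offset=3, physical=[A,b,C,D,E,F,G,H], logical=[D,E,F,G,H,A,b,C]
After op 5 (swap(5, 1)): offset=3, physical=[E,b,C,D,A,F,G,H], logical=[D,A,F,G,H,E,b,C]
After op 6 (replace(6, 'g')): offset=3, physical=[E,g,C,D,A,F,G,H], logical=[D,A,F,G,H,E,g,C]
After op 7 (replace(5, 'm')): offset=3, physical=[m,g,C,D,A,F,G,H], logical=[D,A,F,G,H,m,g,C]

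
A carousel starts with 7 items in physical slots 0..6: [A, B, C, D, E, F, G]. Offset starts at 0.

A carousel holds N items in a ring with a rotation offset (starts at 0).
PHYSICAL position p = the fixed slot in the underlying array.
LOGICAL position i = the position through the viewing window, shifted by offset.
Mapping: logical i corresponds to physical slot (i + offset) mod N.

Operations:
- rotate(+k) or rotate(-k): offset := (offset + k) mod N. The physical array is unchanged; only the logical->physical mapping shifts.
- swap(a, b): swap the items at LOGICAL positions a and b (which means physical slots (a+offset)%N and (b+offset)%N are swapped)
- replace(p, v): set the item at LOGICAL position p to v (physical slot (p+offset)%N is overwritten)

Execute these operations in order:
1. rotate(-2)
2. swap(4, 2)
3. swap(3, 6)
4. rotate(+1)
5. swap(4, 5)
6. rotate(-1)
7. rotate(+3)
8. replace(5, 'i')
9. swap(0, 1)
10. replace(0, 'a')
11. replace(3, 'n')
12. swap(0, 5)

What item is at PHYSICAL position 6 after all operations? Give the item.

After op 1 (rotate(-2)): offset=5, physical=[A,B,C,D,E,F,G], logical=[F,G,A,B,C,D,E]
After op 2 (swap(4, 2)): offset=5, physical=[C,B,A,D,E,F,G], logical=[F,G,C,B,A,D,E]
After op 3 (swap(3, 6)): offset=5, physical=[C,E,A,D,B,F,G], logical=[F,G,C,E,A,D,B]
After op 4 (rotate(+1)): offset=6, physical=[C,E,A,D,B,F,G], logical=[G,C,E,A,D,B,F]
After op 5 (swap(4, 5)): offset=6, physical=[C,E,A,B,D,F,G], logical=[G,C,E,A,B,D,F]
After op 6 (rotate(-1)): offset=5, physical=[C,E,A,B,D,F,G], logical=[F,G,C,E,A,B,D]
After op 7 (rotate(+3)): offset=1, physical=[C,E,A,B,D,F,G], logical=[E,A,B,D,F,G,C]
After op 8 (replace(5, 'i')): offset=1, physical=[C,E,A,B,D,F,i], logical=[E,A,B,D,F,i,C]
After op 9 (swap(0, 1)): offset=1, physical=[C,A,E,B,D,F,i], logical=[A,E,B,D,F,i,C]
After op 10 (replace(0, 'a')): offset=1, physical=[C,a,E,B,D,F,i], logical=[a,E,B,D,F,i,C]
After op 11 (replace(3, 'n')): offset=1, physical=[C,a,E,B,n,F,i], logical=[a,E,B,n,F,i,C]
After op 12 (swap(0, 5)): offset=1, physical=[C,i,E,B,n,F,a], logical=[i,E,B,n,F,a,C]

Answer: a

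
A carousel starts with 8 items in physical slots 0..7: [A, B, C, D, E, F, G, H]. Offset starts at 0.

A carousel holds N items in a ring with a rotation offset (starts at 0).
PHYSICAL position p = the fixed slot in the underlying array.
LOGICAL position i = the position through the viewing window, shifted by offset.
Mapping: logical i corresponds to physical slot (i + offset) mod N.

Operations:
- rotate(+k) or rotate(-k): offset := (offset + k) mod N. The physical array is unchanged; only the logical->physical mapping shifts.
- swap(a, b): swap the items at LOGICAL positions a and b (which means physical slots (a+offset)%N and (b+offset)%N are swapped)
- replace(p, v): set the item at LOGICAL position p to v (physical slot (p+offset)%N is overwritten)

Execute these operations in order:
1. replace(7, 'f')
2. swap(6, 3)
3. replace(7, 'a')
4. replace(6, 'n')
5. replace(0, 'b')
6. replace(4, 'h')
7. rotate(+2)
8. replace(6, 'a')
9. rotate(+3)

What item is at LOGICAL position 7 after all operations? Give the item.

Answer: h

Derivation:
After op 1 (replace(7, 'f')): offset=0, physical=[A,B,C,D,E,F,G,f], logical=[A,B,C,D,E,F,G,f]
After op 2 (swap(6, 3)): offset=0, physical=[A,B,C,G,E,F,D,f], logical=[A,B,C,G,E,F,D,f]
After op 3 (replace(7, 'a')): offset=0, physical=[A,B,C,G,E,F,D,a], logical=[A,B,C,G,E,F,D,a]
After op 4 (replace(6, 'n')): offset=0, physical=[A,B,C,G,E,F,n,a], logical=[A,B,C,G,E,F,n,a]
After op 5 (replace(0, 'b')): offset=0, physical=[b,B,C,G,E,F,n,a], logical=[b,B,C,G,E,F,n,a]
After op 6 (replace(4, 'h')): offset=0, physical=[b,B,C,G,h,F,n,a], logical=[b,B,C,G,h,F,n,a]
After op 7 (rotate(+2)): offset=2, physical=[b,B,C,G,h,F,n,a], logical=[C,G,h,F,n,a,b,B]
After op 8 (replace(6, 'a')): offset=2, physical=[a,B,C,G,h,F,n,a], logical=[C,G,h,F,n,a,a,B]
After op 9 (rotate(+3)): offset=5, physical=[a,B,C,G,h,F,n,a], logical=[F,n,a,a,B,C,G,h]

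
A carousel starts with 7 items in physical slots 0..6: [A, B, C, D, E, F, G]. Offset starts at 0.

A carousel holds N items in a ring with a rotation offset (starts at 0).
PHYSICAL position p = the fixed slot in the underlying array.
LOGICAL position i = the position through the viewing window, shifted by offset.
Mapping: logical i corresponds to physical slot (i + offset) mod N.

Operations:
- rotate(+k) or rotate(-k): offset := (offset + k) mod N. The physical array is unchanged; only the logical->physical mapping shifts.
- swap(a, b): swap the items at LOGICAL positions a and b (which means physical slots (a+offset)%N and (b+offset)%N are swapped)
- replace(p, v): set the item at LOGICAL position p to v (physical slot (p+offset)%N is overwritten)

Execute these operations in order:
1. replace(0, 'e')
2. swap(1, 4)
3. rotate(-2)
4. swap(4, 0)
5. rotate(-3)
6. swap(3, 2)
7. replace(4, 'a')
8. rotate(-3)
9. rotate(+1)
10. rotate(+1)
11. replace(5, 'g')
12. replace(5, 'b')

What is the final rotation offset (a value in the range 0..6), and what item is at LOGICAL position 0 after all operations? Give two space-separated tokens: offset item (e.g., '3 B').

Answer: 1 E

Derivation:
After op 1 (replace(0, 'e')): offset=0, physical=[e,B,C,D,E,F,G], logical=[e,B,C,D,E,F,G]
After op 2 (swap(1, 4)): offset=0, physical=[e,E,C,D,B,F,G], logical=[e,E,C,D,B,F,G]
After op 3 (rotate(-2)): offset=5, physical=[e,E,C,D,B,F,G], logical=[F,G,e,E,C,D,B]
After op 4 (swap(4, 0)): offset=5, physical=[e,E,F,D,B,C,G], logical=[C,G,e,E,F,D,B]
After op 5 (rotate(-3)): offset=2, physical=[e,E,F,D,B,C,G], logical=[F,D,B,C,G,e,E]
After op 6 (swap(3, 2)): offset=2, physical=[e,E,F,D,C,B,G], logical=[F,D,C,B,G,e,E]
After op 7 (replace(4, 'a')): offset=2, physical=[e,E,F,D,C,B,a], logical=[F,D,C,B,a,e,E]
After op 8 (rotate(-3)): offset=6, physical=[e,E,F,D,C,B,a], logical=[a,e,E,F,D,C,B]
After op 9 (rotate(+1)): offset=0, physical=[e,E,F,D,C,B,a], logical=[e,E,F,D,C,B,a]
After op 10 (rotate(+1)): offset=1, physical=[e,E,F,D,C,B,a], logical=[E,F,D,C,B,a,e]
After op 11 (replace(5, 'g')): offset=1, physical=[e,E,F,D,C,B,g], logical=[E,F,D,C,B,g,e]
After op 12 (replace(5, 'b')): offset=1, physical=[e,E,F,D,C,B,b], logical=[E,F,D,C,B,b,e]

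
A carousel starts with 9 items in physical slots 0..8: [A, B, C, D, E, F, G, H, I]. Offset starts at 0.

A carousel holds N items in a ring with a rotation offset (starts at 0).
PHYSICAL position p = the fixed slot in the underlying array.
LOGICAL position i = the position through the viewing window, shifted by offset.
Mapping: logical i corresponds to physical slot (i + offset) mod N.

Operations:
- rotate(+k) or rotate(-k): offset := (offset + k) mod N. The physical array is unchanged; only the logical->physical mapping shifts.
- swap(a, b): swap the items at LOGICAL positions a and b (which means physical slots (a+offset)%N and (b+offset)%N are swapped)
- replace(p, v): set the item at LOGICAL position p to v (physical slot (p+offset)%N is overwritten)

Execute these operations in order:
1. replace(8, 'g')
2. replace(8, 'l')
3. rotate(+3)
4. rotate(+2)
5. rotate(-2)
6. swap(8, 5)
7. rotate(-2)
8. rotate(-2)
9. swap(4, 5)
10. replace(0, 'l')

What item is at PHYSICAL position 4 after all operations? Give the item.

Answer: D

Derivation:
After op 1 (replace(8, 'g')): offset=0, physical=[A,B,C,D,E,F,G,H,g], logical=[A,B,C,D,E,F,G,H,g]
After op 2 (replace(8, 'l')): offset=0, physical=[A,B,C,D,E,F,G,H,l], logical=[A,B,C,D,E,F,G,H,l]
After op 3 (rotate(+3)): offset=3, physical=[A,B,C,D,E,F,G,H,l], logical=[D,E,F,G,H,l,A,B,C]
After op 4 (rotate(+2)): offset=5, physical=[A,B,C,D,E,F,G,H,l], logical=[F,G,H,l,A,B,C,D,E]
After op 5 (rotate(-2)): offset=3, physical=[A,B,C,D,E,F,G,H,l], logical=[D,E,F,G,H,l,A,B,C]
After op 6 (swap(8, 5)): offset=3, physical=[A,B,l,D,E,F,G,H,C], logical=[D,E,F,G,H,C,A,B,l]
After op 7 (rotate(-2)): offset=1, physical=[A,B,l,D,E,F,G,H,C], logical=[B,l,D,E,F,G,H,C,A]
After op 8 (rotate(-2)): offset=8, physical=[A,B,l,D,E,F,G,H,C], logical=[C,A,B,l,D,E,F,G,H]
After op 9 (swap(4, 5)): offset=8, physical=[A,B,l,E,D,F,G,H,C], logical=[C,A,B,l,E,D,F,G,H]
After op 10 (replace(0, 'l')): offset=8, physical=[A,B,l,E,D,F,G,H,l], logical=[l,A,B,l,E,D,F,G,H]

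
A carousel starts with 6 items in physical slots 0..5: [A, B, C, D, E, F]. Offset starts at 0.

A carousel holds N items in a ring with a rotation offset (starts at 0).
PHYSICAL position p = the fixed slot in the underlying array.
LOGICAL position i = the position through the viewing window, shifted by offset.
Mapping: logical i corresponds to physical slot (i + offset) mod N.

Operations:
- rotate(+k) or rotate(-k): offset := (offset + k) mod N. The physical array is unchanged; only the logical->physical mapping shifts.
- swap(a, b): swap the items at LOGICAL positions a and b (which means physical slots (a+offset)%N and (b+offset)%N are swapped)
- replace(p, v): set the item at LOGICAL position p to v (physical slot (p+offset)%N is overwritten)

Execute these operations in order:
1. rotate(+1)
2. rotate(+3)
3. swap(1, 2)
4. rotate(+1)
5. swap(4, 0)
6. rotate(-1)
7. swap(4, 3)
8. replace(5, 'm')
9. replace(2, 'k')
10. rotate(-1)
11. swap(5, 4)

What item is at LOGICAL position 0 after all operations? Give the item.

After op 1 (rotate(+1)): offset=1, physical=[A,B,C,D,E,F], logical=[B,C,D,E,F,A]
After op 2 (rotate(+3)): offset=4, physical=[A,B,C,D,E,F], logical=[E,F,A,B,C,D]
After op 3 (swap(1, 2)): offset=4, physical=[F,B,C,D,E,A], logical=[E,A,F,B,C,D]
After op 4 (rotate(+1)): offset=5, physical=[F,B,C,D,E,A], logical=[A,F,B,C,D,E]
After op 5 (swap(4, 0)): offset=5, physical=[F,B,C,A,E,D], logical=[D,F,B,C,A,E]
After op 6 (rotate(-1)): offset=4, physical=[F,B,C,A,E,D], logical=[E,D,F,B,C,A]
After op 7 (swap(4, 3)): offset=4, physical=[F,C,B,A,E,D], logical=[E,D,F,C,B,A]
After op 8 (replace(5, 'm')): offset=4, physical=[F,C,B,m,E,D], logical=[E,D,F,C,B,m]
After op 9 (replace(2, 'k')): offset=4, physical=[k,C,B,m,E,D], logical=[E,D,k,C,B,m]
After op 10 (rotate(-1)): offset=3, physical=[k,C,B,m,E,D], logical=[m,E,D,k,C,B]
After op 11 (swap(5, 4)): offset=3, physical=[k,B,C,m,E,D], logical=[m,E,D,k,B,C]

Answer: m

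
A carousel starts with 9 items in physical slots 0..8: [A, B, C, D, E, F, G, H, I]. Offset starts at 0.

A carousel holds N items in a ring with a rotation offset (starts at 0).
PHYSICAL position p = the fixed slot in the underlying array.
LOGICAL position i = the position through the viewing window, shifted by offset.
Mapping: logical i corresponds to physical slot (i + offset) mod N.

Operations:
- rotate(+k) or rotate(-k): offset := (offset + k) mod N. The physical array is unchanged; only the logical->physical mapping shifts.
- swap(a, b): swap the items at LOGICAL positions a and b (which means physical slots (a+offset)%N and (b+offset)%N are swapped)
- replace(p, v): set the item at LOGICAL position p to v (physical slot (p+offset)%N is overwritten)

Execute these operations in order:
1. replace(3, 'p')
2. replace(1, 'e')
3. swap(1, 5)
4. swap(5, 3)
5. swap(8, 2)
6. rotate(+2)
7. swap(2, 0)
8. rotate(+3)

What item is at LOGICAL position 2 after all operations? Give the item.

Answer: H

Derivation:
After op 1 (replace(3, 'p')): offset=0, physical=[A,B,C,p,E,F,G,H,I], logical=[A,B,C,p,E,F,G,H,I]
After op 2 (replace(1, 'e')): offset=0, physical=[A,e,C,p,E,F,G,H,I], logical=[A,e,C,p,E,F,G,H,I]
After op 3 (swap(1, 5)): offset=0, physical=[A,F,C,p,E,e,G,H,I], logical=[A,F,C,p,E,e,G,H,I]
After op 4 (swap(5, 3)): offset=0, physical=[A,F,C,e,E,p,G,H,I], logical=[A,F,C,e,E,p,G,H,I]
After op 5 (swap(8, 2)): offset=0, physical=[A,F,I,e,E,p,G,H,C], logical=[A,F,I,e,E,p,G,H,C]
After op 6 (rotate(+2)): offset=2, physical=[A,F,I,e,E,p,G,H,C], logical=[I,e,E,p,G,H,C,A,F]
After op 7 (swap(2, 0)): offset=2, physical=[A,F,E,e,I,p,G,H,C], logical=[E,e,I,p,G,H,C,A,F]
After op 8 (rotate(+3)): offset=5, physical=[A,F,E,e,I,p,G,H,C], logical=[p,G,H,C,A,F,E,e,I]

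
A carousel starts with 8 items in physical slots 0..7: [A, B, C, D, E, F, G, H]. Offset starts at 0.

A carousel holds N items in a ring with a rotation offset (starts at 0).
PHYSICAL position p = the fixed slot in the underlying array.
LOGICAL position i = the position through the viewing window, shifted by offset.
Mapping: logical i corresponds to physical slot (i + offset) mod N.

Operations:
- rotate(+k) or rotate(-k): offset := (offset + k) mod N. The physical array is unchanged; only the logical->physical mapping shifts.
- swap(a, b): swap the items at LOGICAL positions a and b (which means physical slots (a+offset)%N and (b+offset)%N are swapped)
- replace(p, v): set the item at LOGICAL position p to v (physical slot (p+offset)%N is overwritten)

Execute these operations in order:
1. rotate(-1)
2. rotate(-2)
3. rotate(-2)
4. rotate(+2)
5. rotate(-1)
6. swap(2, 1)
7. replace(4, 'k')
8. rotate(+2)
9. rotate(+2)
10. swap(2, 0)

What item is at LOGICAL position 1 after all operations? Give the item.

Answer: B

Derivation:
After op 1 (rotate(-1)): offset=7, physical=[A,B,C,D,E,F,G,H], logical=[H,A,B,C,D,E,F,G]
After op 2 (rotate(-2)): offset=5, physical=[A,B,C,D,E,F,G,H], logical=[F,G,H,A,B,C,D,E]
After op 3 (rotate(-2)): offset=3, physical=[A,B,C,D,E,F,G,H], logical=[D,E,F,G,H,A,B,C]
After op 4 (rotate(+2)): offset=5, physical=[A,B,C,D,E,F,G,H], logical=[F,G,H,A,B,C,D,E]
After op 5 (rotate(-1)): offset=4, physical=[A,B,C,D,E,F,G,H], logical=[E,F,G,H,A,B,C,D]
After op 6 (swap(2, 1)): offset=4, physical=[A,B,C,D,E,G,F,H], logical=[E,G,F,H,A,B,C,D]
After op 7 (replace(4, 'k')): offset=4, physical=[k,B,C,D,E,G,F,H], logical=[E,G,F,H,k,B,C,D]
After op 8 (rotate(+2)): offset=6, physical=[k,B,C,D,E,G,F,H], logical=[F,H,k,B,C,D,E,G]
After op 9 (rotate(+2)): offset=0, physical=[k,B,C,D,E,G,F,H], logical=[k,B,C,D,E,G,F,H]
After op 10 (swap(2, 0)): offset=0, physical=[C,B,k,D,E,G,F,H], logical=[C,B,k,D,E,G,F,H]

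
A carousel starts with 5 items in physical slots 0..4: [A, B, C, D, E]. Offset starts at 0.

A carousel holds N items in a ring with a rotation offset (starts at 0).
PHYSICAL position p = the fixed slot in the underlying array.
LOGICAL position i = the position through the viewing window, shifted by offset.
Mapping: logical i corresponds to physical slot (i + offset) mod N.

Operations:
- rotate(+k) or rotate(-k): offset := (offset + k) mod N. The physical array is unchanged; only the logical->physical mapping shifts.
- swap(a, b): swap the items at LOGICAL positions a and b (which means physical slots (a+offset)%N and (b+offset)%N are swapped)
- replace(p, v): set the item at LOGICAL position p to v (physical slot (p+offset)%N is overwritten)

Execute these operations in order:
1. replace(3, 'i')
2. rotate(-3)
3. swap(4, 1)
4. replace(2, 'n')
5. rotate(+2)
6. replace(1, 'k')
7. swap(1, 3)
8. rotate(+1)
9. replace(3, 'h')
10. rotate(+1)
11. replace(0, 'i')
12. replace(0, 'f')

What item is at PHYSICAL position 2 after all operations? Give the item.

After op 1 (replace(3, 'i')): offset=0, physical=[A,B,C,i,E], logical=[A,B,C,i,E]
After op 2 (rotate(-3)): offset=2, physical=[A,B,C,i,E], logical=[C,i,E,A,B]
After op 3 (swap(4, 1)): offset=2, physical=[A,i,C,B,E], logical=[C,B,E,A,i]
After op 4 (replace(2, 'n')): offset=2, physical=[A,i,C,B,n], logical=[C,B,n,A,i]
After op 5 (rotate(+2)): offset=4, physical=[A,i,C,B,n], logical=[n,A,i,C,B]
After op 6 (replace(1, 'k')): offset=4, physical=[k,i,C,B,n], logical=[n,k,i,C,B]
After op 7 (swap(1, 3)): offset=4, physical=[C,i,k,B,n], logical=[n,C,i,k,B]
After op 8 (rotate(+1)): offset=0, physical=[C,i,k,B,n], logical=[C,i,k,B,n]
After op 9 (replace(3, 'h')): offset=0, physical=[C,i,k,h,n], logical=[C,i,k,h,n]
After op 10 (rotate(+1)): offset=1, physical=[C,i,k,h,n], logical=[i,k,h,n,C]
After op 11 (replace(0, 'i')): offset=1, physical=[C,i,k,h,n], logical=[i,k,h,n,C]
After op 12 (replace(0, 'f')): offset=1, physical=[C,f,k,h,n], logical=[f,k,h,n,C]

Answer: k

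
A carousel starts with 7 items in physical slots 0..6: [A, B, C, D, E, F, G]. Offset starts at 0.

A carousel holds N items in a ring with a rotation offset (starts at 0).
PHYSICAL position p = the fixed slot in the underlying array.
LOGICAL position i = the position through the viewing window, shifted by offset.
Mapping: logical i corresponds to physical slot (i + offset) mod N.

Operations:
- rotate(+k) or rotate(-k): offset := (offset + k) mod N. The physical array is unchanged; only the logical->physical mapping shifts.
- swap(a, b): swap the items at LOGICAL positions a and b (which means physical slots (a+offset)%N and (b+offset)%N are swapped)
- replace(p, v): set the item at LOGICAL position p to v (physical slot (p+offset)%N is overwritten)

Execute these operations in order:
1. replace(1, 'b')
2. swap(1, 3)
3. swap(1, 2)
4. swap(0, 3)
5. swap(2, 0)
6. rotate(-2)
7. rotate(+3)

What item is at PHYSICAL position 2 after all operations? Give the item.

After op 1 (replace(1, 'b')): offset=0, physical=[A,b,C,D,E,F,G], logical=[A,b,C,D,E,F,G]
After op 2 (swap(1, 3)): offset=0, physical=[A,D,C,b,E,F,G], logical=[A,D,C,b,E,F,G]
After op 3 (swap(1, 2)): offset=0, physical=[A,C,D,b,E,F,G], logical=[A,C,D,b,E,F,G]
After op 4 (swap(0, 3)): offset=0, physical=[b,C,D,A,E,F,G], logical=[b,C,D,A,E,F,G]
After op 5 (swap(2, 0)): offset=0, physical=[D,C,b,A,E,F,G], logical=[D,C,b,A,E,F,G]
After op 6 (rotate(-2)): offset=5, physical=[D,C,b,A,E,F,G], logical=[F,G,D,C,b,A,E]
After op 7 (rotate(+3)): offset=1, physical=[D,C,b,A,E,F,G], logical=[C,b,A,E,F,G,D]

Answer: b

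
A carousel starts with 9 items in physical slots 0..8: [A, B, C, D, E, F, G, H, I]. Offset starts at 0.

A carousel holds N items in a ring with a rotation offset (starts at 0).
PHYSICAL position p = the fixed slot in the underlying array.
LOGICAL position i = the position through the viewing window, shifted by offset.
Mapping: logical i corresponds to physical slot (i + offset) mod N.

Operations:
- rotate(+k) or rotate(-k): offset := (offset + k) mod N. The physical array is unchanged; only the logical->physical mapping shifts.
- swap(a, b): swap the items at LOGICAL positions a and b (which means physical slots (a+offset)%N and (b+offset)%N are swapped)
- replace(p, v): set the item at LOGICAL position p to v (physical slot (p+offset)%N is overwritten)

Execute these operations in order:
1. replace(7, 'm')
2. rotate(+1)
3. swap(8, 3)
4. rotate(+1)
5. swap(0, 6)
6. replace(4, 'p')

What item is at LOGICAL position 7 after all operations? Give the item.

After op 1 (replace(7, 'm')): offset=0, physical=[A,B,C,D,E,F,G,m,I], logical=[A,B,C,D,E,F,G,m,I]
After op 2 (rotate(+1)): offset=1, physical=[A,B,C,D,E,F,G,m,I], logical=[B,C,D,E,F,G,m,I,A]
After op 3 (swap(8, 3)): offset=1, physical=[E,B,C,D,A,F,G,m,I], logical=[B,C,D,A,F,G,m,I,E]
After op 4 (rotate(+1)): offset=2, physical=[E,B,C,D,A,F,G,m,I], logical=[C,D,A,F,G,m,I,E,B]
After op 5 (swap(0, 6)): offset=2, physical=[E,B,I,D,A,F,G,m,C], logical=[I,D,A,F,G,m,C,E,B]
After op 6 (replace(4, 'p')): offset=2, physical=[E,B,I,D,A,F,p,m,C], logical=[I,D,A,F,p,m,C,E,B]

Answer: E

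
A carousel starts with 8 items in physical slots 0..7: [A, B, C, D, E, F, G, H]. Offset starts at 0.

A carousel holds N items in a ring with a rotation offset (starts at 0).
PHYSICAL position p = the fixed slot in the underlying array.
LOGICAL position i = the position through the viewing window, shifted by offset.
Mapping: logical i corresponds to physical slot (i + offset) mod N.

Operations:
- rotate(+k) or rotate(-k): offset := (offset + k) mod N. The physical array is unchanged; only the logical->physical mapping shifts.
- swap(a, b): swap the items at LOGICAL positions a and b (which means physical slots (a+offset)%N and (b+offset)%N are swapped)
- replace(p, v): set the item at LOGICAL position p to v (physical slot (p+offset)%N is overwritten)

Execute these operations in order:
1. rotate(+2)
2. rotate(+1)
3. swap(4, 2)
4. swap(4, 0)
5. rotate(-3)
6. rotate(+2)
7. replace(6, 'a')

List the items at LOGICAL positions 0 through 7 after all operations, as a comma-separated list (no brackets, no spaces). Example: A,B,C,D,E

After op 1 (rotate(+2)): offset=2, physical=[A,B,C,D,E,F,G,H], logical=[C,D,E,F,G,H,A,B]
After op 2 (rotate(+1)): offset=3, physical=[A,B,C,D,E,F,G,H], logical=[D,E,F,G,H,A,B,C]
After op 3 (swap(4, 2)): offset=3, physical=[A,B,C,D,E,H,G,F], logical=[D,E,H,G,F,A,B,C]
After op 4 (swap(4, 0)): offset=3, physical=[A,B,C,F,E,H,G,D], logical=[F,E,H,G,D,A,B,C]
After op 5 (rotate(-3)): offset=0, physical=[A,B,C,F,E,H,G,D], logical=[A,B,C,F,E,H,G,D]
After op 6 (rotate(+2)): offset=2, physical=[A,B,C,F,E,H,G,D], logical=[C,F,E,H,G,D,A,B]
After op 7 (replace(6, 'a')): offset=2, physical=[a,B,C,F,E,H,G,D], logical=[C,F,E,H,G,D,a,B]

Answer: C,F,E,H,G,D,a,B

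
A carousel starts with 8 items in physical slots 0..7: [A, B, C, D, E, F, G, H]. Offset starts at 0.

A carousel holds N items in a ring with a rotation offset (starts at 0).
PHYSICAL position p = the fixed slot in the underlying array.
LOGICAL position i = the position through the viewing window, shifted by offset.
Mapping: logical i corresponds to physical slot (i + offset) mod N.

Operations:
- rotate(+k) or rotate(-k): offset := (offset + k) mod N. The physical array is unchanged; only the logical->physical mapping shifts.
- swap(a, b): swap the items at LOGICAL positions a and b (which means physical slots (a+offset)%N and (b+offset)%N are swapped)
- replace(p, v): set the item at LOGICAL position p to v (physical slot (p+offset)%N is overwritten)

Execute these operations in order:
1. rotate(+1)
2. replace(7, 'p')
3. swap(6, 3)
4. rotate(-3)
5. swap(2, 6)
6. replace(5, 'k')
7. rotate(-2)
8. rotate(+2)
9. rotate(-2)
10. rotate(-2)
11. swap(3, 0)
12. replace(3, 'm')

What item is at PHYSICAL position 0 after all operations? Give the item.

Answer: H

Derivation:
After op 1 (rotate(+1)): offset=1, physical=[A,B,C,D,E,F,G,H], logical=[B,C,D,E,F,G,H,A]
After op 2 (replace(7, 'p')): offset=1, physical=[p,B,C,D,E,F,G,H], logical=[B,C,D,E,F,G,H,p]
After op 3 (swap(6, 3)): offset=1, physical=[p,B,C,D,H,F,G,E], logical=[B,C,D,H,F,G,E,p]
After op 4 (rotate(-3)): offset=6, physical=[p,B,C,D,H,F,G,E], logical=[G,E,p,B,C,D,H,F]
After op 5 (swap(2, 6)): offset=6, physical=[H,B,C,D,p,F,G,E], logical=[G,E,H,B,C,D,p,F]
After op 6 (replace(5, 'k')): offset=6, physical=[H,B,C,k,p,F,G,E], logical=[G,E,H,B,C,k,p,F]
After op 7 (rotate(-2)): offset=4, physical=[H,B,C,k,p,F,G,E], logical=[p,F,G,E,H,B,C,k]
After op 8 (rotate(+2)): offset=6, physical=[H,B,C,k,p,F,G,E], logical=[G,E,H,B,C,k,p,F]
After op 9 (rotate(-2)): offset=4, physical=[H,B,C,k,p,F,G,E], logical=[p,F,G,E,H,B,C,k]
After op 10 (rotate(-2)): offset=2, physical=[H,B,C,k,p,F,G,E], logical=[C,k,p,F,G,E,H,B]
After op 11 (swap(3, 0)): offset=2, physical=[H,B,F,k,p,C,G,E], logical=[F,k,p,C,G,E,H,B]
After op 12 (replace(3, 'm')): offset=2, physical=[H,B,F,k,p,m,G,E], logical=[F,k,p,m,G,E,H,B]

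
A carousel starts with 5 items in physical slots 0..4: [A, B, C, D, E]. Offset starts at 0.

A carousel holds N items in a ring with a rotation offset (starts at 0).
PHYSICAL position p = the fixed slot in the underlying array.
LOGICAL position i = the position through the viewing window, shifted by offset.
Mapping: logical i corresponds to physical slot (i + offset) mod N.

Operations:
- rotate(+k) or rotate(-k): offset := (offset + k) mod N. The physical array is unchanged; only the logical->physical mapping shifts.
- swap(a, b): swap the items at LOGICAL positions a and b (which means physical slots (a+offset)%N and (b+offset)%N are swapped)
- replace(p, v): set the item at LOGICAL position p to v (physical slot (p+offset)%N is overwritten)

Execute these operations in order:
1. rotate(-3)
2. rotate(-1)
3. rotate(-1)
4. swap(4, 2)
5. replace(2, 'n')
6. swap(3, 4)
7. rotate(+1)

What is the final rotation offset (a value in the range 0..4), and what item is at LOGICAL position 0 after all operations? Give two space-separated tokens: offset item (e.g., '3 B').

After op 1 (rotate(-3)): offset=2, physical=[A,B,C,D,E], logical=[C,D,E,A,B]
After op 2 (rotate(-1)): offset=1, physical=[A,B,C,D,E], logical=[B,C,D,E,A]
After op 3 (rotate(-1)): offset=0, physical=[A,B,C,D,E], logical=[A,B,C,D,E]
After op 4 (swap(4, 2)): offset=0, physical=[A,B,E,D,C], logical=[A,B,E,D,C]
After op 5 (replace(2, 'n')): offset=0, physical=[A,B,n,D,C], logical=[A,B,n,D,C]
After op 6 (swap(3, 4)): offset=0, physical=[A,B,n,C,D], logical=[A,B,n,C,D]
After op 7 (rotate(+1)): offset=1, physical=[A,B,n,C,D], logical=[B,n,C,D,A]

Answer: 1 B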